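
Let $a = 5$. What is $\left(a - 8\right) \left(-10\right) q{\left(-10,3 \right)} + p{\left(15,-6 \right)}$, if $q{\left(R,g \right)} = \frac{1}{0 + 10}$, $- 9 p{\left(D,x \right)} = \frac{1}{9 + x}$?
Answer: $\frac{80}{27} \approx 2.963$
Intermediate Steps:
$p{\left(D,x \right)} = - \frac{1}{9 \left(9 + x\right)}$
$q{\left(R,g \right)} = \frac{1}{10}$
$\left(a - 8\right) \left(-10\right) q{\left(-10,3 \right)} + p{\left(15,-6 \right)} = \left(5 - 8\right) \left(-10\right) \frac{1}{10} - \frac{1}{81 + 9 \left(-6\right)} = \left(-3\right) \left(-10\right) \frac{1}{10} - \frac{1}{81 - 54} = 30 \cdot \frac{1}{10} - \frac{1}{27} = 3 - \frac{1}{27} = \frac{80}{27}$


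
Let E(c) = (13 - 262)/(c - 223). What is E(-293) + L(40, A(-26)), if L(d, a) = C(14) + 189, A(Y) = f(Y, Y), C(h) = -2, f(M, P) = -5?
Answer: 32247/172 ≈ 187.48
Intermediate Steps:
A(Y) = -5
L(d, a) = 187 (L(d, a) = -2 + 189 = 187)
E(c) = -249/(-223 + c)
E(-293) + L(40, A(-26)) = -249/(-223 - 293) + 187 = -249/(-516) + 187 = -249*(-1/516) + 187 = 83/172 + 187 = 32247/172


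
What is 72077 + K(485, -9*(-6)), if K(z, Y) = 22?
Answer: 72099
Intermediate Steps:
72077 + K(485, -9*(-6)) = 72077 + 22 = 72099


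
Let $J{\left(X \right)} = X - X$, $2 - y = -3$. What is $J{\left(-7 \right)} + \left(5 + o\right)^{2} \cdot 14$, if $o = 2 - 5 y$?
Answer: $4536$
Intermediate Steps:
$y = 5$ ($y = 2 - -3 = 2 + 3 = 5$)
$J{\left(X \right)} = 0$
$o = -23$ ($o = 2 - 25 = -23$)
$J{\left(-7 \right)} + \left(5 + o\right)^{2} \cdot 14 = 0 + \left(5 - 23\right)^{2} \cdot 14 = 0 + \left(-18\right)^{2} \cdot 14 = 0 + 324 \cdot 14 = 0 + 4536 = 4536$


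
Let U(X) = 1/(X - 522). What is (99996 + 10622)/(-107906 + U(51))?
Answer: -2742162/2674933 ≈ -1.0251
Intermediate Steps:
U(X) = 1/(-522 + X)
(99996 + 10622)/(-107906 + U(51)) = (99996 + 10622)/(-107906 + 1/(-522 + 51)) = 110618/(-107906 + 1/(-471)) = 110618/(-107906 - 1/471) = 110618/(-50823727/471) = 110618*(-471/50823727) = -2742162/2674933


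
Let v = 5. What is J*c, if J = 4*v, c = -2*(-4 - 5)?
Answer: 360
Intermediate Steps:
c = 18 (c = -2*(-9) = 18)
J = 20 (J = 4*5 = 20)
J*c = 20*18 = 360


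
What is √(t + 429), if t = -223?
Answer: √206 ≈ 14.353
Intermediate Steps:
√(t + 429) = √(-223 + 429) = √206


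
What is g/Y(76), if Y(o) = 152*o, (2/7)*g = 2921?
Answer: 20447/23104 ≈ 0.88500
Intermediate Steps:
g = 20447/2 (g = (7/2)*2921 = 20447/2 ≈ 10224.)
g/Y(76) = 20447/(2*((152*76))) = (20447/2)/11552 = (20447/2)*(1/11552) = 20447/23104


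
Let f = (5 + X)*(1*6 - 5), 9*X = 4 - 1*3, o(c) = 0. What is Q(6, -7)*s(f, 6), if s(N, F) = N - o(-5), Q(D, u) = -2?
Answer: -92/9 ≈ -10.222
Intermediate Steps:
X = ⅑ (X = (4 - 1*3)/9 = (4 - 3)/9 = (⅑)*1 = ⅑ ≈ 0.11111)
f = 46/9 (f = (5 + ⅑)*(1*6 - 5) = 46*(6 - 5)/9 = (46/9)*1 = 46/9 ≈ 5.1111)
s(N, F) = N (s(N, F) = N - 1*0 = N + 0 = N)
Q(6, -7)*s(f, 6) = -2*46/9 = -92/9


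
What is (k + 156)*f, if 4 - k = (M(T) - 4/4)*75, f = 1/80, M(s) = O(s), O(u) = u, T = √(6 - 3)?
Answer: 47/16 - 15*√3/16 ≈ 1.3137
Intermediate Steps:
T = √3 ≈ 1.7320
M(s) = s
f = 1/80 ≈ 0.012500
k = 79 - 75*√3 (k = 4 - (√3 - 4/4)*75 = 4 - (√3 - 4*¼)*75 = 4 - (√3 - 1)*75 = 4 - (-1 + √3)*75 = 4 - (-75 + 75*√3) = 4 + (75 - 75*√3) = 79 - 75*√3 ≈ -50.904)
(k + 156)*f = ((79 - 75*√3) + 156)*(1/80) = (235 - 75*√3)*(1/80) = 47/16 - 15*√3/16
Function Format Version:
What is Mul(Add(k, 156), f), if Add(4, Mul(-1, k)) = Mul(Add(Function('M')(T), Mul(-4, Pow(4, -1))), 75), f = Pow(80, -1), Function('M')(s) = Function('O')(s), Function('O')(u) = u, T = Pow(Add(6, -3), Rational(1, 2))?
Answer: Add(Rational(47, 16), Mul(Rational(-15, 16), Pow(3, Rational(1, 2)))) ≈ 1.3137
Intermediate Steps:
T = Pow(3, Rational(1, 2)) ≈ 1.7320
Function('M')(s) = s
f = Rational(1, 80) ≈ 0.012500
k = Add(79, Mul(-75, Pow(3, Rational(1, 2)))) (k = Add(4, Mul(-1, Mul(Add(Pow(3, Rational(1, 2)), Mul(-4, Pow(4, -1))), 75))) = Add(4, Mul(-1, Mul(Add(Pow(3, Rational(1, 2)), Mul(-4, Rational(1, 4))), 75))) = Add(4, Mul(-1, Mul(Add(Pow(3, Rational(1, 2)), -1), 75))) = Add(4, Mul(-1, Mul(Add(-1, Pow(3, Rational(1, 2))), 75))) = Add(4, Mul(-1, Add(-75, Mul(75, Pow(3, Rational(1, 2)))))) = Add(4, Add(75, Mul(-75, Pow(3, Rational(1, 2))))) = Add(79, Mul(-75, Pow(3, Rational(1, 2)))) ≈ -50.904)
Mul(Add(k, 156), f) = Mul(Add(Add(79, Mul(-75, Pow(3, Rational(1, 2)))), 156), Rational(1, 80)) = Mul(Add(235, Mul(-75, Pow(3, Rational(1, 2)))), Rational(1, 80)) = Add(Rational(47, 16), Mul(Rational(-15, 16), Pow(3, Rational(1, 2))))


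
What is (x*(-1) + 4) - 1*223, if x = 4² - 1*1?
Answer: -234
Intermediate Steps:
x = 15 (x = 16 - 1 = 15)
(x*(-1) + 4) - 1*223 = (15*(-1) + 4) - 1*223 = (-15 + 4) - 223 = -11 - 223 = -234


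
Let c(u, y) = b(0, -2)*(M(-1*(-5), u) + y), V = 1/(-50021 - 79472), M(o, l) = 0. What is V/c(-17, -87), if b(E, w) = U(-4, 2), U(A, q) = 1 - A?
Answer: 1/56329455 ≈ 1.7753e-8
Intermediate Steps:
b(E, w) = 5 (b(E, w) = 1 - 1*(-4) = 1 + 4 = 5)
V = -1/129493 (V = 1/(-129493) = -1/129493 ≈ -7.7224e-6)
c(u, y) = 5*y (c(u, y) = 5*(0 + y) = 5*y)
V/c(-17, -87) = -1/(129493*(5*(-87))) = -1/129493/(-435) = -1/129493*(-1/435) = 1/56329455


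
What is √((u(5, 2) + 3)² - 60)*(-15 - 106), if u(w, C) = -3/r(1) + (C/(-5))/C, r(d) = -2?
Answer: -121*I*√4151/10 ≈ -779.58*I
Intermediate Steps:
u(w, C) = 13/10 (u(w, C) = -3/(-2) + (C/(-5))/C = -3*(-½) + (C*(-⅕))/C = 3/2 + (-C/5)/C = 3/2 - ⅕ = 13/10)
√((u(5, 2) + 3)² - 60)*(-15 - 106) = √((13/10 + 3)² - 60)*(-15 - 106) = √((43/10)² - 60)*(-121) = √(1849/100 - 60)*(-121) = √(-4151/100)*(-121) = (I*√4151/10)*(-121) = -121*I*√4151/10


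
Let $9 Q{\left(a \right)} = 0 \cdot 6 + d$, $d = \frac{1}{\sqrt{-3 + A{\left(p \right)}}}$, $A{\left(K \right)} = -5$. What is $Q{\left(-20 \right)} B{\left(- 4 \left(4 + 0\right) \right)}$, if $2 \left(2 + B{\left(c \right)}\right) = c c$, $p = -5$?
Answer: $- \frac{7 i \sqrt{2}}{2} \approx - 4.9497 i$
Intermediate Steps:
$B{\left(c \right)} = -2 + \frac{c^{2}}{2}$ ($B{\left(c \right)} = -2 + \frac{c c}{2} = -2 + \frac{c^{2}}{2}$)
$d = - \frac{i \sqrt{2}}{4}$ ($d = \frac{1}{\sqrt{-3 - 5}} = \frac{1}{\sqrt{-8}} = \frac{1}{2 i \sqrt{2}} = - \frac{i \sqrt{2}}{4} \approx - 0.35355 i$)
$Q{\left(a \right)} = - \frac{i \sqrt{2}}{36}$ ($Q{\left(a \right)} = \frac{0 \cdot 6 - \frac{i \sqrt{2}}{4}}{9} = \frac{0 - \frac{i \sqrt{2}}{4}}{9} = \frac{\left(- \frac{1}{4}\right) i \sqrt{2}}{9} = - \frac{i \sqrt{2}}{36}$)
$Q{\left(-20 \right)} B{\left(- 4 \left(4 + 0\right) \right)} = - \frac{i \sqrt{2}}{36} \left(-2 + \frac{\left(- 4 \left(4 + 0\right)\right)^{2}}{2}\right) = - \frac{i \sqrt{2}}{36} \left(-2 + \frac{\left(\left(-4\right) 4\right)^{2}}{2}\right) = - \frac{i \sqrt{2}}{36} \left(-2 + \frac{\left(-16\right)^{2}}{2}\right) = - \frac{i \sqrt{2}}{36} \left(-2 + \frac{1}{2} \cdot 256\right) = - \frac{i \sqrt{2}}{36} \left(-2 + 128\right) = - \frac{i \sqrt{2}}{36} \cdot 126 = - \frac{7 i \sqrt{2}}{2}$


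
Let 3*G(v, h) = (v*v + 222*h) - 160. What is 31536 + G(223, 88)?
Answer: 54571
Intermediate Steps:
G(v, h) = -160/3 + 74*h + v²/3 (G(v, h) = ((v*v + 222*h) - 160)/3 = ((v² + 222*h) - 160)/3 = (-160 + v² + 222*h)/3 = -160/3 + 74*h + v²/3)
31536 + G(223, 88) = 31536 + (-160/3 + 74*88 + (⅓)*223²) = 31536 + (-160/3 + 6512 + (⅓)*49729) = 31536 + (-160/3 + 6512 + 49729/3) = 31536 + 23035 = 54571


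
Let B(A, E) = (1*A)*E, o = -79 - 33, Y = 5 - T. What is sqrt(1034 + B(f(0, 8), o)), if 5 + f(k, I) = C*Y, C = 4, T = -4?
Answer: I*sqrt(2438) ≈ 49.376*I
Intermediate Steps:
Y = 9 (Y = 5 - 1*(-4) = 5 + 4 = 9)
f(k, I) = 31 (f(k, I) = -5 + 4*9 = -5 + 36 = 31)
o = -112
B(A, E) = A*E
sqrt(1034 + B(f(0, 8), o)) = sqrt(1034 + 31*(-112)) = sqrt(1034 - 3472) = sqrt(-2438) = I*sqrt(2438)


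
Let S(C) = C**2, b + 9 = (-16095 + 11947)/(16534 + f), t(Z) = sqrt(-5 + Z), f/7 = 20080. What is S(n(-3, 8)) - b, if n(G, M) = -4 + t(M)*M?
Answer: 17046773/78547 - 64*sqrt(3) ≈ 106.18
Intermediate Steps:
f = 140560 (f = 7*20080 = 140560)
n(G, M) = -4 + M*sqrt(-5 + M) (n(G, M) = -4 + sqrt(-5 + M)*M = -4 + M*sqrt(-5 + M))
b = -708997/78547 (b = -9 + (-16095 + 11947)/(16534 + 140560) = -9 - 4148/157094 = -9 - 4148*1/157094 = -9 - 2074/78547 = -708997/78547 ≈ -9.0264)
S(n(-3, 8)) - b = (-4 + 8*sqrt(-5 + 8))**2 - 1*(-708997/78547) = (-4 + 8*sqrt(3))**2 + 708997/78547 = 708997/78547 + (-4 + 8*sqrt(3))**2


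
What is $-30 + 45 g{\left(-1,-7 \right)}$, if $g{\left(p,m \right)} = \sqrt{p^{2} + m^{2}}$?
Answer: $-30 + 225 \sqrt{2} \approx 288.2$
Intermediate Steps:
$g{\left(p,m \right)} = \sqrt{m^{2} + p^{2}}$
$-30 + 45 g{\left(-1,-7 \right)} = -30 + 45 \sqrt{\left(-7\right)^{2} + \left(-1\right)^{2}} = -30 + 45 \sqrt{49 + 1} = -30 + 45 \sqrt{50} = -30 + 45 \cdot 5 \sqrt{2} = -30 + 225 \sqrt{2}$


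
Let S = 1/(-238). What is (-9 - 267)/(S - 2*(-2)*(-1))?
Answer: 65688/953 ≈ 68.928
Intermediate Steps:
S = -1/238 ≈ -0.0042017
(-9 - 267)/(S - 2*(-2)*(-1)) = (-9 - 267)/(-1/238 - 2*(-2)*(-1)) = -276/(-1/238 + 4*(-1)) = -276/(-1/238 - 4) = -276/(-953/238) = -276*(-238/953) = 65688/953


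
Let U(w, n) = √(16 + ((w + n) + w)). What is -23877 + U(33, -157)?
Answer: -23877 + 5*I*√3 ≈ -23877.0 + 8.6602*I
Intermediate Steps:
U(w, n) = √(16 + n + 2*w) (U(w, n) = √(16 + ((n + w) + w)) = √(16 + (n + 2*w)) = √(16 + n + 2*w))
-23877 + U(33, -157) = -23877 + √(16 - 157 + 2*33) = -23877 + √(16 - 157 + 66) = -23877 + √(-75) = -23877 + 5*I*√3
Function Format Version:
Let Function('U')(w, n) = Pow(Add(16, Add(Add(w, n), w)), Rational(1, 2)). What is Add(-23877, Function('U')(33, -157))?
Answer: Add(-23877, Mul(5, I, Pow(3, Rational(1, 2)))) ≈ Add(-23877., Mul(8.6602, I))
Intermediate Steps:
Function('U')(w, n) = Pow(Add(16, n, Mul(2, w)), Rational(1, 2)) (Function('U')(w, n) = Pow(Add(16, Add(Add(n, w), w)), Rational(1, 2)) = Pow(Add(16, Add(n, Mul(2, w))), Rational(1, 2)) = Pow(Add(16, n, Mul(2, w)), Rational(1, 2)))
Add(-23877, Function('U')(33, -157)) = Add(-23877, Pow(Add(16, -157, Mul(2, 33)), Rational(1, 2))) = Add(-23877, Pow(Add(16, -157, 66), Rational(1, 2))) = Add(-23877, Pow(-75, Rational(1, 2))) = Add(-23877, Mul(5, I, Pow(3, Rational(1, 2))))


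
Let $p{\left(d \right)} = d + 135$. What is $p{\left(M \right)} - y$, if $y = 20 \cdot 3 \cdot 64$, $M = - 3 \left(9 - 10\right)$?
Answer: $-3702$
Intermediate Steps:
$M = 3$ ($M = \left(-3\right) \left(-1\right) = 3$)
$p{\left(d \right)} = 135 + d$
$y = 3840$ ($y = 60 \cdot 64 = 3840$)
$p{\left(M \right)} - y = \left(135 + 3\right) - 3840 = 138 - 3840 = -3702$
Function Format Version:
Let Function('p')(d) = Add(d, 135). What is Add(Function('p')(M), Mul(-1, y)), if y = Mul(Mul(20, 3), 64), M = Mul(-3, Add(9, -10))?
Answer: -3702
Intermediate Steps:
M = 3 (M = Mul(-3, -1) = 3)
Function('p')(d) = Add(135, d)
y = 3840 (y = Mul(60, 64) = 3840)
Add(Function('p')(M), Mul(-1, y)) = Add(Add(135, 3), Mul(-1, 3840)) = Add(138, -3840) = -3702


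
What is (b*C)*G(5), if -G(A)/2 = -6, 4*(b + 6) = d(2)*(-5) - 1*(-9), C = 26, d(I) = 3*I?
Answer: -3510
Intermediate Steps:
b = -45/4 (b = -6 + ((3*2)*(-5) - 1*(-9))/4 = -6 + (6*(-5) + 9)/4 = -6 + (-30 + 9)/4 = -6 + (¼)*(-21) = -6 - 21/4 = -45/4 ≈ -11.250)
G(A) = 12 (G(A) = -2*(-6) = 12)
(b*C)*G(5) = -45/4*26*12 = -585/2*12 = -3510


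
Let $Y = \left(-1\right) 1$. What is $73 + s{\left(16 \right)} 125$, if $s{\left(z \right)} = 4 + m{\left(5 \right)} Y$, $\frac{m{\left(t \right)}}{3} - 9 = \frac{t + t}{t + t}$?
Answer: $-3177$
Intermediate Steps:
$Y = -1$
$m{\left(t \right)} = 30$ ($m{\left(t \right)} = 27 + 3 \frac{t + t}{t + t} = 27 + 3 \frac{2 t}{2 t} = 27 + 3 \cdot 2 t \frac{1}{2 t} = 27 + 3 \cdot 1 = 27 + 3 = 30$)
$s{\left(z \right)} = -26$ ($s{\left(z \right)} = 4 + 30 \left(-1\right) = 4 - 30 = -26$)
$73 + s{\left(16 \right)} 125 = 73 - 3250 = -3177$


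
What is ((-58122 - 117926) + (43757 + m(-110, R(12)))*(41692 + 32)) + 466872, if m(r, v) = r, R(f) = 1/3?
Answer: 1821418252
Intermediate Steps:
R(f) = ⅓
((-58122 - 117926) + (43757 + m(-110, R(12)))*(41692 + 32)) + 466872 = ((-58122 - 117926) + (43757 - 110)*(41692 + 32)) + 466872 = (-176048 + 43647*41724) + 466872 = (-176048 + 1821127428) + 466872 = 1820951380 + 466872 = 1821418252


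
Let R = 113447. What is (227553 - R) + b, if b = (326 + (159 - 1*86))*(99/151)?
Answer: 17269507/151 ≈ 1.1437e+5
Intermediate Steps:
b = 39501/151 (b = (326 + (159 - 86))*(99*(1/151)) = (326 + 73)*(99/151) = 399*(99/151) = 39501/151 ≈ 261.60)
(227553 - R) + b = (227553 - 1*113447) + 39501/151 = (227553 - 113447) + 39501/151 = 114106 + 39501/151 = 17269507/151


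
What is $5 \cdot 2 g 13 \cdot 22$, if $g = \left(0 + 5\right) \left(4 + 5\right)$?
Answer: $128700$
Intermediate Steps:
$g = 45$ ($g = 5 \cdot 9 = 45$)
$5 \cdot 2 g 13 \cdot 22 = 5 \cdot 2 \cdot 45 \cdot 13 \cdot 22 = 10 \cdot 45 \cdot 13 \cdot 22 = 450 \cdot 13 \cdot 22 = 5850 \cdot 22 = 128700$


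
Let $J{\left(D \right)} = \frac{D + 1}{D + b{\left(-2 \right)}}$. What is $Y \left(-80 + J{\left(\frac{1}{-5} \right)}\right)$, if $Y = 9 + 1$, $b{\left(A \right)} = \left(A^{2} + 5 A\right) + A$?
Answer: $- \frac{32840}{41} \approx -800.98$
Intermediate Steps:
$b{\left(A \right)} = A^{2} + 6 A$
$J{\left(D \right)} = \frac{1 + D}{-8 + D}$ ($J{\left(D \right)} = \frac{D + 1}{D - 2 \left(6 - 2\right)} = \frac{1 + D}{D - 8} = \frac{1 + D}{-8 + D}$)
$Y = 10$
$Y \left(-80 + J{\left(\frac{1}{-5} \right)}\right) = 10 \left(-80 + \frac{1 + \frac{1}{-5}}{-8 + \frac{1}{-5}}\right) = 10 \left(-80 + \frac{1 - \frac{1}{5}}{-8 - \frac{1}{5}}\right) = 10 \left(-80 + \frac{1}{- \frac{41}{5}} \cdot \frac{4}{5}\right) = 10 \left(-80 - \frac{4}{41}\right) = 10 \left(- \frac{3284}{41}\right) = - \frac{32840}{41}$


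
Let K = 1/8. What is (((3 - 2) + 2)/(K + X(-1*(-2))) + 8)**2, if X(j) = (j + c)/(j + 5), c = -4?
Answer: 1024/9 ≈ 113.78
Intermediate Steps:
K = 1/8 ≈ 0.12500
X(j) = (-4 + j)/(5 + j) (X(j) = (j - 4)/(j + 5) = (-4 + j)/(5 + j))
(((3 - 2) + 2)/(K + X(-1*(-2))) + 8)**2 = (((3 - 2) + 2)/(1/8 + (-4 - 1*(-2))/(5 - 1*(-2))) + 8)**2 = ((1 + 2)/(1/8 + (-4 + 2)/(5 + 2)) + 8)**2 = (3/(1/8 - 2/7) + 8)**2 = (3/(-9/56) + 8)**2 = (3*(-56/9) + 8)**2 = (-56/3 + 8)**2 = (-32/3)**2 = 1024/9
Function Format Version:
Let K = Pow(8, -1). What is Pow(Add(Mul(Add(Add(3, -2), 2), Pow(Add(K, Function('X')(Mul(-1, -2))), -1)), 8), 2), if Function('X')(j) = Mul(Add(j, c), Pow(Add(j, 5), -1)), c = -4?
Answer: Rational(1024, 9) ≈ 113.78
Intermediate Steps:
K = Rational(1, 8) ≈ 0.12500
Function('X')(j) = Mul(Pow(Add(5, j), -1), Add(-4, j)) (Function('X')(j) = Mul(Add(j, -4), Pow(Add(j, 5), -1)) = Mul(Add(-4, j), Pow(Add(5, j), -1)) = Mul(Pow(Add(5, j), -1), Add(-4, j)))
Pow(Add(Mul(Add(Add(3, -2), 2), Pow(Add(K, Function('X')(Mul(-1, -2))), -1)), 8), 2) = Pow(Add(Mul(Add(Add(3, -2), 2), Pow(Add(Rational(1, 8), Mul(Pow(Add(5, Mul(-1, -2)), -1), Add(-4, Mul(-1, -2)))), -1)), 8), 2) = Pow(Add(Mul(Add(1, 2), Pow(Add(Rational(1, 8), Mul(Pow(Add(5, 2), -1), Add(-4, 2))), -1)), 8), 2) = Pow(Add(Mul(3, Pow(Add(Rational(1, 8), Mul(Pow(7, -1), -2)), -1)), 8), 2) = Pow(Add(Mul(3, Pow(Add(Rational(1, 8), Mul(Rational(1, 7), -2)), -1)), 8), 2) = Pow(Add(Mul(3, Pow(Add(Rational(1, 8), Rational(-2, 7)), -1)), 8), 2) = Pow(Add(Mul(3, Pow(Rational(-9, 56), -1)), 8), 2) = Pow(Add(Mul(3, Rational(-56, 9)), 8), 2) = Pow(Add(Rational(-56, 3), 8), 2) = Pow(Rational(-32, 3), 2) = Rational(1024, 9)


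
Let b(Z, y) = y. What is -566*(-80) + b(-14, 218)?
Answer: 45498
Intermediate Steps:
-566*(-80) + b(-14, 218) = -566*(-80) + 218 = 45280 + 218 = 45498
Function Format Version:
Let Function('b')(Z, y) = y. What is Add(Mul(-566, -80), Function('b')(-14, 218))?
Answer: 45498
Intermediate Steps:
Add(Mul(-566, -80), Function('b')(-14, 218)) = Add(Mul(-566, -80), 218) = Add(45280, 218) = 45498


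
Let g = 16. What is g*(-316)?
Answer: -5056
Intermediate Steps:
g*(-316) = 16*(-316) = -5056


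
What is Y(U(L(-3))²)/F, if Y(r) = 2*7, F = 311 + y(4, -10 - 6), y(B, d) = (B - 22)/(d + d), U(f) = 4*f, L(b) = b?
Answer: 224/4985 ≈ 0.044935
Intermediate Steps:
y(B, d) = (-22 + B)/(2*d) (y(B, d) = (-22 + B)/((2*d)) = (-22 + B)*(1/(2*d)) = (-22 + B)/(2*d))
F = 4985/16 (F = 311 + (-22 + 4)/(2*(-10 - 6)) = 311 + (½)*(-18)/(-16) = 311 + (½)*(-1/16)*(-18) = 311 + 9/16 = 4985/16 ≈ 311.56)
Y(r) = 14
Y(U(L(-3))²)/F = 14/(4985/16) = 14*(16/4985) = 224/4985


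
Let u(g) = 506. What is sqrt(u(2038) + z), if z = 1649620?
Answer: sqrt(1650126) ≈ 1284.6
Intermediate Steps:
sqrt(u(2038) + z) = sqrt(506 + 1649620) = sqrt(1650126)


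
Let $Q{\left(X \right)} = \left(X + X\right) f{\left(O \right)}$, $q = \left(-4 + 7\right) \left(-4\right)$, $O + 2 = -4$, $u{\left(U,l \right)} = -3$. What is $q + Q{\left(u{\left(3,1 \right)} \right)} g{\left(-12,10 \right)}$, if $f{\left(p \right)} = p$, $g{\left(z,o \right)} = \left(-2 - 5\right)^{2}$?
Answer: $1752$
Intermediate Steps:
$g{\left(z,o \right)} = 49$ ($g{\left(z,o \right)} = \left(-7\right)^{2} = 49$)
$O = -6$ ($O = -2 - 4 = -6$)
$q = -12$ ($q = 3 \left(-4\right) = -12$)
$Q{\left(X \right)} = - 12 X$ ($Q{\left(X \right)} = \left(X + X\right) \left(-6\right) = 2 X \left(-6\right) = - 12 X$)
$q + Q{\left(u{\left(3,1 \right)} \right)} g{\left(-12,10 \right)} = -12 + \left(-12\right) \left(-3\right) 49 = -12 + 36 \cdot 49 = -12 + 1764 = 1752$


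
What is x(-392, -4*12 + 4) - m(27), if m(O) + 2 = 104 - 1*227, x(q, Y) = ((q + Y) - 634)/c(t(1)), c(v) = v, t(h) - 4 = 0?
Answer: -285/2 ≈ -142.50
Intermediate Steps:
t(h) = 4 (t(h) = 4 + 0 = 4)
x(q, Y) = -317/2 + Y/4 + q/4 (x(q, Y) = ((q + Y) - 634)/4 = ((Y + q) - 634)*(1/4) = (-634 + Y + q)*(1/4) = -317/2 + Y/4 + q/4)
m(O) = -125 (m(O) = -2 + (104 - 1*227) = -2 + (104 - 227) = -2 - 123 = -125)
x(-392, -4*12 + 4) - m(27) = (-317/2 + (-4*12 + 4)/4 + (1/4)*(-392)) - 1*(-125) = (-317/2 + (-48 + 4)/4 - 98) + 125 = (-317/2 + (1/4)*(-44) - 98) + 125 = (-317/2 - 11 - 98) + 125 = -535/2 + 125 = -285/2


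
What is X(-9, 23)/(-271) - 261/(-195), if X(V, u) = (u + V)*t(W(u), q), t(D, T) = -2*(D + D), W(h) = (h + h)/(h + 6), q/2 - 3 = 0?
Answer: 851173/510835 ≈ 1.6662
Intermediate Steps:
q = 6 (q = 6 + 2*0 = 6 + 0 = 6)
W(h) = 2*h/(6 + h) (W(h) = (2*h)/(6 + h) = 2*h/(6 + h))
t(D, T) = -4*D
X(V, u) = -8*u*(V + u)/(6 + u) (X(V, u) = (u + V)*(-8*u/(6 + u)) = (V + u)*(-8*u/(6 + u)) = -8*u*(V + u)/(6 + u))
X(-9, 23)/(-271) - 261/(-195) = -8*23*(-9 + 23)/(6 + 23)/(-271) - 261/(-195) = -8*23*14/29*(-1/271) - 261*(-1/195) = -8*23*1/29*14*(-1/271) + 87/65 = -2576/29*(-1/271) + 87/65 = 2576/7859 + 87/65 = 851173/510835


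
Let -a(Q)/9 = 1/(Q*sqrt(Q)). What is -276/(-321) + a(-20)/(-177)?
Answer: 92/107 + 3*I*sqrt(5)/11800 ≈ 0.85981 + 0.00056849*I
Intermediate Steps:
a(Q) = -9/Q**(3/2)
-276/(-321) + a(-20)/(-177) = -276/(-321) - 9*I*sqrt(5)/200/(-177) = -276*(-1/321) - 9*I*sqrt(5)/200*(-1/177) = 92/107 - 9*I*sqrt(5)/200*(-1/177) = 92/107 + 3*I*sqrt(5)/11800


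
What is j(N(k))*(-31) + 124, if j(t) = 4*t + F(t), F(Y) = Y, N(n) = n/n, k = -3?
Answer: -31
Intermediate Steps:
N(n) = 1
j(t) = 5*t (j(t) = 4*t + t = 5*t)
j(N(k))*(-31) + 124 = (5*1)*(-31) + 124 = 5*(-31) + 124 = -155 + 124 = -31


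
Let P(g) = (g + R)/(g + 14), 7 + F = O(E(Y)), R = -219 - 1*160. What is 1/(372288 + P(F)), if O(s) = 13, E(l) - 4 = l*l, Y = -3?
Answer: 20/7445387 ≈ 2.6862e-6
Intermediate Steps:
E(l) = 4 + l² (E(l) = 4 + l*l = 4 + l²)
R = -379 (R = -219 - 160 = -379)
F = 6 (F = -7 + 13 = 6)
P(g) = (-379 + g)/(14 + g) (P(g) = (g - 379)/(g + 14) = (-379 + g)/(14 + g))
1/(372288 + P(F)) = 1/(372288 + (-379 + 6)/(14 + 6)) = 1/(372288 - 373/20) = 1/(7445387/20) = 20/7445387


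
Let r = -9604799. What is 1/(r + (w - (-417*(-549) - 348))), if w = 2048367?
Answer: -1/7785017 ≈ -1.2845e-7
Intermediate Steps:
1/(r + (w - (-417*(-549) - 348))) = 1/(-9604799 + (2048367 - (-417*(-549) - 348))) = 1/(-9604799 + (2048367 - (228933 - 348))) = 1/(-9604799 + (2048367 - 1*228585)) = 1/(-9604799 + (2048367 - 228585)) = 1/(-9604799 + 1819782) = 1/(-7785017) = -1/7785017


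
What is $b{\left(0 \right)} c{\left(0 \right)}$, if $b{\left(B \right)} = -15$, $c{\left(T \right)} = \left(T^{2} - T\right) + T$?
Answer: $0$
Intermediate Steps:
$c{\left(T \right)} = T^{2}$
$b{\left(0 \right)} c{\left(0 \right)} = - 15 \cdot 0^{2} = \left(-15\right) 0 = 0$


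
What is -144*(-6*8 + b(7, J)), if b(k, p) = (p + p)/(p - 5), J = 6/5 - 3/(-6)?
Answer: 77664/11 ≈ 7060.4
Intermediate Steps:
J = 17/10 (J = 6*(⅕) - 3*(-⅙) = 6/5 + ½ = 17/10 ≈ 1.7000)
b(k, p) = 2*p/(-5 + p) (b(k, p) = (2*p)/(-5 + p) = 2*p/(-5 + p))
-144*(-6*8 + b(7, J)) = -144*(-6*8 + 2*(17/10)/(-5 + 17/10)) = -144*(-48 + 2*(17/10)/(-33/10)) = -144*(-48 + 2*(17/10)*(-10/33)) = -144*(-48 - 34/33) = -144*(-1618/33) = 77664/11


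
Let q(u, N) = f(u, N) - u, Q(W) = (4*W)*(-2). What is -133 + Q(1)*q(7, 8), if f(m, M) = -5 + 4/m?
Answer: -291/7 ≈ -41.571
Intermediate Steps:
Q(W) = -8*W
q(u, N) = -5 - u + 4/u (q(u, N) = (-5 + 4/u) - u = -5 - u + 4/u)
-133 + Q(1)*q(7, 8) = -133 + (-8*1)*(-5 - 1*7 + 4/7) = -133 - 8*(-5 - 7 + 4*(1/7)) = -133 - 8*(-5 - 7 + 4/7) = -133 - 8*(-80/7) = -133 + 640/7 = -291/7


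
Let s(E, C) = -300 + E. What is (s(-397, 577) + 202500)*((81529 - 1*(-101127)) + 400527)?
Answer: 117688078949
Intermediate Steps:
(s(-397, 577) + 202500)*((81529 - 1*(-101127)) + 400527) = ((-300 - 397) + 202500)*((81529 - 1*(-101127)) + 400527) = (-697 + 202500)*((81529 + 101127) + 400527) = 201803*(182656 + 400527) = 201803*583183 = 117688078949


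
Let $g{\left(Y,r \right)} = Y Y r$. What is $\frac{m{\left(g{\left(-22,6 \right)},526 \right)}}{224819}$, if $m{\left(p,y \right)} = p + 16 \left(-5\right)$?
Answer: $\frac{2824}{224819} \approx 0.012561$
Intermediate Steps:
$g{\left(Y,r \right)} = r Y^{2}$ ($g{\left(Y,r \right)} = Y^{2} r = r Y^{2}$)
$m{\left(p,y \right)} = -80 + p$ ($m{\left(p,y \right)} = p - 80 = -80 + p$)
$\frac{m{\left(g{\left(-22,6 \right)},526 \right)}}{224819} = \frac{-80 + 6 \left(-22\right)^{2}}{224819} = \left(-80 + 6 \cdot 484\right) \frac{1}{224819} = \left(-80 + 2904\right) \frac{1}{224819} = 2824 \cdot \frac{1}{224819} = \frac{2824}{224819}$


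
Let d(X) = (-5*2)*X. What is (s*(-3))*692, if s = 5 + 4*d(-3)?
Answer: -259500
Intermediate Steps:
d(X) = -10*X
s = 125 (s = 5 + 4*(-10*(-3)) = 5 + 4*30 = 5 + 120 = 125)
(s*(-3))*692 = (125*(-3))*692 = -375*692 = -259500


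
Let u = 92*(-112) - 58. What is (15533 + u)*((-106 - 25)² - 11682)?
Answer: 28331909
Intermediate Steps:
u = -10362 (u = -10304 - 58 = -10362)
(15533 + u)*((-106 - 25)² - 11682) = (15533 - 10362)*((-106 - 25)² - 11682) = 5171*((-131)² - 11682) = 5171*(17161 - 11682) = 5171*5479 = 28331909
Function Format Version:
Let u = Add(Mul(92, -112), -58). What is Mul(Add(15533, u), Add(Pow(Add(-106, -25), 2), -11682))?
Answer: 28331909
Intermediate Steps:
u = -10362 (u = Add(-10304, -58) = -10362)
Mul(Add(15533, u), Add(Pow(Add(-106, -25), 2), -11682)) = Mul(Add(15533, -10362), Add(Pow(Add(-106, -25), 2), -11682)) = Mul(5171, Add(Pow(-131, 2), -11682)) = Mul(5171, Add(17161, -11682)) = Mul(5171, 5479) = 28331909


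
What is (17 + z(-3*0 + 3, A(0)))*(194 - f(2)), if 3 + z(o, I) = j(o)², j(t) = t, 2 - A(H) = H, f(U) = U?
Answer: 4416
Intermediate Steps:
A(H) = 2 - H
z(o, I) = -3 + o²
(17 + z(-3*0 + 3, A(0)))*(194 - f(2)) = (17 + (-3 + (-3*0 + 3)²))*(194 - 1*2) = (17 + (-3 + (0 + 3)²))*(194 - 2) = (17 + (-3 + 3²))*192 = (17 + (-3 + 9))*192 = (17 + 6)*192 = 23*192 = 4416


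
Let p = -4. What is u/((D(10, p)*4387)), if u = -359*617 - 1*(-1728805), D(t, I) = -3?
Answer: -502434/4387 ≈ -114.53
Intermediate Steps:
u = 1507302 (u = -221503 + 1728805 = 1507302)
u/((D(10, p)*4387)) = 1507302/((-3*4387)) = 1507302/(-13161) = 1507302*(-1/13161) = -502434/4387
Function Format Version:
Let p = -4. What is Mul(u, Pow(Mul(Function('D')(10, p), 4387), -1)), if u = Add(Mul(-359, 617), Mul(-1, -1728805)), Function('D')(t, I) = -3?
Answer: Rational(-502434, 4387) ≈ -114.53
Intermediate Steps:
u = 1507302 (u = Add(-221503, 1728805) = 1507302)
Mul(u, Pow(Mul(Function('D')(10, p), 4387), -1)) = Mul(1507302, Pow(Mul(-3, 4387), -1)) = Mul(1507302, Pow(-13161, -1)) = Mul(1507302, Rational(-1, 13161)) = Rational(-502434, 4387)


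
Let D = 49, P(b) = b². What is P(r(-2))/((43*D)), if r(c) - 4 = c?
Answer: 4/2107 ≈ 0.0018984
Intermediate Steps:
r(c) = 4 + c
P(r(-2))/((43*D)) = (4 - 2)²/((43*49)) = 2²/2107 = 4*(1/2107) = 4/2107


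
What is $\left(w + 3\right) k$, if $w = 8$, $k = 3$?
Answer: $33$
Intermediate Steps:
$\left(w + 3\right) k = \left(8 + 3\right) 3 = 11 \cdot 3 = 33$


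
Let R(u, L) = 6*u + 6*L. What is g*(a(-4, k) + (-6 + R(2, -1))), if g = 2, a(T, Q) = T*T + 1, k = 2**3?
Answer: 34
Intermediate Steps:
R(u, L) = 6*L + 6*u
k = 8
a(T, Q) = 1 + T**2 (a(T, Q) = T**2 + 1 = 1 + T**2)
g*(a(-4, k) + (-6 + R(2, -1))) = 2*((1 + (-4)**2) + (-6 + (6*(-1) + 6*2))) = 2*((1 + 16) + (-6 + (-6 + 12))) = 2*(17 + (-6 + 6)) = 2*(17 + 0) = 2*17 = 34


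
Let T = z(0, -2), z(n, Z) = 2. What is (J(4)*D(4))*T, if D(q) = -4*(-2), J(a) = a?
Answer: 64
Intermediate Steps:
D(q) = 8
T = 2
(J(4)*D(4))*T = (4*8)*2 = 32*2 = 64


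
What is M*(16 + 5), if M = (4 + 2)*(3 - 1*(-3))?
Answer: 756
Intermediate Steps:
M = 36 (M = 6*(3 + 3) = 6*6 = 36)
M*(16 + 5) = 36*(16 + 5) = 36*21 = 756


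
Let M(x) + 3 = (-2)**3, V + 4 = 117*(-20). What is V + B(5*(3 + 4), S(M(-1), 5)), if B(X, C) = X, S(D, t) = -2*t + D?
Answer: -2309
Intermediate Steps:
V = -2344 (V = -4 + 117*(-20) = -4 - 2340 = -2344)
M(x) = -11 (M(x) = -3 + (-2)**3 = -3 - 8 = -11)
S(D, t) = D - 2*t
V + B(5*(3 + 4), S(M(-1), 5)) = -2344 + 5*(3 + 4) = -2344 + 5*7 = -2344 + 35 = -2309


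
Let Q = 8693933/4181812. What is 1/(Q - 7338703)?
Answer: -4181812/30689067575903 ≈ -1.3626e-7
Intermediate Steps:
Q = 8693933/4181812 (Q = 8693933*(1/4181812) = 8693933/4181812 ≈ 2.0790)
1/(Q - 7338703) = 1/(8693933/4181812 - 7338703) = 1/(-30689067575903/4181812) = -4181812/30689067575903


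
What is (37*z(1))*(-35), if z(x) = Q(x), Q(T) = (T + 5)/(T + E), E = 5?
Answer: -1295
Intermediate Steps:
Q(T) = 1 (Q(T) = (T + 5)/(T + 5) = (5 + T)/(5 + T) = 1)
z(x) = 1
(37*z(1))*(-35) = (37*1)*(-35) = 37*(-35) = -1295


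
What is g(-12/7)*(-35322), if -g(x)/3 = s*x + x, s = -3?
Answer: 363312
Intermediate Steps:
g(x) = 6*x (g(x) = -3*(-3*x + x) = -(-6)*x = 6*x)
g(-12/7)*(-35322) = (6*(-12/7))*(-35322) = -72/7*(-35322) = 363312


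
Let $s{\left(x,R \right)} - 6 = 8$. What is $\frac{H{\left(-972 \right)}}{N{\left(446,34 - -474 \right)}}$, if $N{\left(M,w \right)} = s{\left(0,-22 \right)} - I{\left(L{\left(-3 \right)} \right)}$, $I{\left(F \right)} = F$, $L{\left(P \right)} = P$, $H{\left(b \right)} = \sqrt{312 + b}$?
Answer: $\frac{2 i \sqrt{165}}{17} \approx 1.5112 i$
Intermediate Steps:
$s{\left(x,R \right)} = 14$ ($s{\left(x,R \right)} = 6 + 8 = 14$)
$N{\left(M,w \right)} = 17$ ($N{\left(M,w \right)} = 14 - -3 = 14 + 3 = 17$)
$\frac{H{\left(-972 \right)}}{N{\left(446,34 - -474 \right)}} = \frac{\sqrt{312 - 972}}{17} = \sqrt{-660} \cdot \frac{1}{17} = 2 i \sqrt{165} \cdot \frac{1}{17} = \frac{2 i \sqrt{165}}{17}$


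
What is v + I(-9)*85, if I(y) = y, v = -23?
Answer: -788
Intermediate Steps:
v + I(-9)*85 = -23 - 9*85 = -23 - 765 = -788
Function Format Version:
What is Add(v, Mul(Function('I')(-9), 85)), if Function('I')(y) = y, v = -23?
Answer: -788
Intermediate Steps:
Add(v, Mul(Function('I')(-9), 85)) = Add(-23, Mul(-9, 85)) = Add(-23, -765) = -788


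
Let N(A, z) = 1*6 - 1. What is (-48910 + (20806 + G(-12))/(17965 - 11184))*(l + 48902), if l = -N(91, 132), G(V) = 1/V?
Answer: -64864394383851/27124 ≈ -2.3914e+9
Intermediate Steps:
N(A, z) = 5 (N(A, z) = 6 - 1 = 5)
l = -5 (l = -1*5 = -5)
(-48910 + (20806 + G(-12))/(17965 - 11184))*(l + 48902) = (-48910 + (20806 + 1/(-12))/(17965 - 11184))*(-5 + 48902) = (-48910 + (20806 - 1/12)/6781)*48897 = (-48910 + (249671/12)*(1/6781))*48897 = (-48910 + 249671/81372)*48897 = -3979654849/81372*48897 = -64864394383851/27124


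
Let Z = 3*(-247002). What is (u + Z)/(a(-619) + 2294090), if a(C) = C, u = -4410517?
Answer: -5151523/2293471 ≈ -2.2462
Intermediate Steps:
Z = -741006
(u + Z)/(a(-619) + 2294090) = (-4410517 - 741006)/(-619 + 2294090) = -5151523/2293471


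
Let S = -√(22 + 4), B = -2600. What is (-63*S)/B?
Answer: -63*√26/2600 ≈ -0.12355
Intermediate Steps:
S = -√26 ≈ -5.0990
(-63*S)/B = -(-63)*√26/(-2600) = (63*√26)*(-1/2600) = -63*√26/2600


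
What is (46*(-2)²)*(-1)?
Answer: -184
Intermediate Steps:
(46*(-2)²)*(-1) = (46*4)*(-1) = 184*(-1) = -184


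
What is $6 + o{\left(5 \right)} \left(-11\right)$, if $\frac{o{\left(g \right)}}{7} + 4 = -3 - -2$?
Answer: $391$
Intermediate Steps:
$o{\left(g \right)} = -35$ ($o{\left(g \right)} = -28 + 7 \left(-3 - -2\right) = -28 + 7 \left(-3 + 2\right) = -28 + 7 \left(-1\right) = -28 - 7 = -35$)
$6 + o{\left(5 \right)} \left(-11\right) = 6 - -385 = 6 + 385 = 391$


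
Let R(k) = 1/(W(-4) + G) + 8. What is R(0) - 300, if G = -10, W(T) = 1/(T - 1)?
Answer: -14897/51 ≈ -292.10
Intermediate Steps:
W(T) = 1/(-1 + T)
R(k) = 403/51 (R(k) = 1/(1/(-1 - 4) - 10) + 8 = 1/(1/(-5) - 10) + 8 = 1/(-⅕ - 10) + 8 = 1/(-51/5) + 8 = -5/51 + 8 = 403/51)
R(0) - 300 = 403/51 - 300 = -14897/51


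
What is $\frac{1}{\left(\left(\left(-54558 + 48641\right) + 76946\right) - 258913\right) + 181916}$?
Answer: $- \frac{1}{5968} \approx -0.00016756$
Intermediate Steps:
$\frac{1}{\left(\left(\left(-54558 + 48641\right) + 76946\right) - 258913\right) + 181916} = \frac{1}{\left(\left(-5917 + 76946\right) - 258913\right) + 181916} = \frac{1}{\left(71029 - 258913\right) + 181916} = \frac{1}{-187884 + 181916} = \frac{1}{-5968} = - \frac{1}{5968}$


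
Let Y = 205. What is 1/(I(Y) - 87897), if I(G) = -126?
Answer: -1/88023 ≈ -1.1361e-5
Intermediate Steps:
1/(I(Y) - 87897) = 1/(-126 - 87897) = 1/(-88023) = -1/88023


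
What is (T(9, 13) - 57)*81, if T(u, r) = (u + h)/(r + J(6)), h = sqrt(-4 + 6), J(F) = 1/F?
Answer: -360369/79 + 486*sqrt(2)/79 ≈ -4552.9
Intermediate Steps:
h = sqrt(2) ≈ 1.4142
T(u, r) = (u + sqrt(2))/(1/6 + r) (T(u, r) = (u + sqrt(2))/(r + 1/6) = (u + sqrt(2))/(1/6 + r))
(T(9, 13) - 57)*81 = (6*(9 + sqrt(2))/(1 + 6*13) - 57)*81 = (6*(9 + sqrt(2))/(1 + 78) - 57)*81 = (6*(9 + sqrt(2))/79 - 57)*81 = (6*(1/79)*(9 + sqrt(2)) - 57)*81 = ((54/79 + 6*sqrt(2)/79) - 57)*81 = (-4449/79 + 6*sqrt(2)/79)*81 = -360369/79 + 486*sqrt(2)/79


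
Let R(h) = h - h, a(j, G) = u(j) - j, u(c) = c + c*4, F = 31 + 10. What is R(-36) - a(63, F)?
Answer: -252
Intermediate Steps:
F = 41
u(c) = 5*c (u(c) = c + 4*c = 5*c)
a(j, G) = 4*j (a(j, G) = 5*j - j = 4*j)
R(h) = 0
R(-36) - a(63, F) = 0 - 4*63 = 0 - 1*252 = 0 - 252 = -252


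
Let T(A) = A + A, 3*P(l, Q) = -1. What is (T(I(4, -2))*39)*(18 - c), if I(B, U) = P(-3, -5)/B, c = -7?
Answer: -325/2 ≈ -162.50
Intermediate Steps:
P(l, Q) = -1/3 (P(l, Q) = (1/3)*(-1) = -1/3)
I(B, U) = -1/(3*B)
T(A) = 2*A
(T(I(4, -2))*39)*(18 - c) = ((2*(-1/3/4))*39)*(18 - 1*(-7)) = ((2*(-1/3*1/4))*39)*(18 + 7) = ((2*(-1/12))*39)*25 = -1/6*39*25 = -13/2*25 = -325/2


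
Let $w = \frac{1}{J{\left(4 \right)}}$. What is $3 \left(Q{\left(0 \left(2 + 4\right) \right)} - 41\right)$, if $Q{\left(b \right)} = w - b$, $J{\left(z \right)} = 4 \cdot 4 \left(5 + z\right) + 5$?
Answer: $- \frac{18324}{149} \approx -122.98$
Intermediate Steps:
$J{\left(z \right)} = 85 + 16 z$ ($J{\left(z \right)} = 4 \left(20 + 4 z\right) + 5 = \left(80 + 16 z\right) + 5 = 85 + 16 z$)
$w = \frac{1}{149}$ ($w = \frac{1}{85 + 16 \cdot 4} = \frac{1}{85 + 64} = \frac{1}{149} \approx 0.0067114$)
$Q{\left(b \right)} = \frac{1}{149} - b$
$3 \left(Q{\left(0 \left(2 + 4\right) \right)} - 41\right) = 3 \left(\left(\frac{1}{149} - 0 \left(2 + 4\right)\right) - 41\right) = 3 \left(\left(\frac{1}{149} - 0 \cdot 6\right) - 41\right) = 3 \left(\left(\frac{1}{149} - 0\right) - 41\right) = 3 \left(\left(\frac{1}{149} + 0\right) - 41\right) = 3 \left(\frac{1}{149} - 41\right) = 3 \left(- \frac{6108}{149}\right) = - \frac{18324}{149}$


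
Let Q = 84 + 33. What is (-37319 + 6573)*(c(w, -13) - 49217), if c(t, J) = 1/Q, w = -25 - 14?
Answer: 177047397448/117 ≈ 1.5132e+9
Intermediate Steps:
w = -39
Q = 117
c(t, J) = 1/117
(-37319 + 6573)*(c(w, -13) - 49217) = (-37319 + 6573)*(1/117 - 49217) = -30746*(-5758388/117) = 177047397448/117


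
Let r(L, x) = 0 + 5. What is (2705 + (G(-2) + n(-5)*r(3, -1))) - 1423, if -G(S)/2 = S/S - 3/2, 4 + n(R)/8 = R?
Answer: 923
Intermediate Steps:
r(L, x) = 5
n(R) = -32 + 8*R
G(S) = 1 (G(S) = -2*(S/S - 3/2) = -2*(1 - 3*½) = -2*(1 - 3/2) = -2*(-½) = 1)
(2705 + (G(-2) + n(-5)*r(3, -1))) - 1423 = (2705 + (1 + (-32 + 8*(-5))*5)) - 1423 = (2705 + (1 + (-32 - 40)*5)) - 1423 = (2705 + (1 - 72*5)) - 1423 = (2705 + (1 - 360)) - 1423 = (2705 - 359) - 1423 = 2346 - 1423 = 923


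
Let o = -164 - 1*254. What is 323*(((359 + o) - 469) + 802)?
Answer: 88502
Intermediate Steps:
o = -418 (o = -164 - 254 = -418)
323*(((359 + o) - 469) + 802) = 323*(((359 - 418) - 469) + 802) = 323*((-59 - 469) + 802) = 323*(-528 + 802) = 323*274 = 88502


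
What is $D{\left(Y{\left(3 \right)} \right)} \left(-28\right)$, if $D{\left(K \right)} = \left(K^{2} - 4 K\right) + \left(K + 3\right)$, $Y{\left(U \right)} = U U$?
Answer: $-1596$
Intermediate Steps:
$Y{\left(U \right)} = U^{2}$
$D{\left(K \right)} = 3 + K^{2} - 3 K$ ($D{\left(K \right)} = \left(K^{2} - 4 K\right) + \left(3 + K\right) = 3 + K^{2} - 3 K$)
$D{\left(Y{\left(3 \right)} \right)} \left(-28\right) = \left(3 + \left(3^{2}\right)^{2} - 3 \cdot 3^{2}\right) \left(-28\right) = \left(3 + 9^{2} - 27\right) \left(-28\right) = \left(3 + 81 - 27\right) \left(-28\right) = 57 \left(-28\right) = -1596$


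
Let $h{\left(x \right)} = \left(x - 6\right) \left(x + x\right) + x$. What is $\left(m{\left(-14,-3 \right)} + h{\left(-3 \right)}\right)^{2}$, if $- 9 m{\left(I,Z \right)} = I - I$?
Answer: $2601$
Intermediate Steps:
$h{\left(x \right)} = x + 2 x \left(-6 + x\right)$ ($h{\left(x \right)} = \left(-6 + x\right) 2 x + x = 2 x \left(-6 + x\right) + x = x + 2 x \left(-6 + x\right)$)
$m{\left(I,Z \right)} = 0$ ($m{\left(I,Z \right)} = - \frac{I - I}{9} = \left(- \frac{1}{9}\right) 0 = 0$)
$\left(m{\left(-14,-3 \right)} + h{\left(-3 \right)}\right)^{2} = \left(0 - 3 \left(-11 + 2 \left(-3\right)\right)\right)^{2} = \left(0 - 3 \left(-11 - 6\right)\right)^{2} = \left(0 - -51\right)^{2} = \left(0 + 51\right)^{2} = 51^{2} = 2601$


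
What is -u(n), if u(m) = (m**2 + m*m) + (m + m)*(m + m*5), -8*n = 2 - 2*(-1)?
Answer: -7/2 ≈ -3.5000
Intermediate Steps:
n = -1/2 (n = -(2 - 2*(-1))/8 = -(2 + 2)/8 = -1/8*4 = -1/2 ≈ -0.50000)
u(m) = 14*m**2 (u(m) = (m**2 + m**2) + (2*m)*(m + 5*m) = 2*m**2 + (2*m)*(6*m) = 2*m**2 + 12*m**2 = 14*m**2)
-u(n) = -14*(-1/2)**2 = -14/4 = -1*7/2 = -7/2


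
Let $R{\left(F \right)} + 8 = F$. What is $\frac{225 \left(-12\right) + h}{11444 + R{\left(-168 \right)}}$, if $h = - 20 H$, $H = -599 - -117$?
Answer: $\frac{1735}{2817} \approx 0.6159$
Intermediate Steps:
$H = -482$ ($H = -599 + 117 = -482$)
$R{\left(F \right)} = -8 + F$
$h = 9640$ ($h = \left(-20\right) \left(-482\right) = 9640$)
$\frac{225 \left(-12\right) + h}{11444 + R{\left(-168 \right)}} = \frac{225 \left(-12\right) + 9640}{11444 - 176} = \frac{-2700 + 9640}{11444 - 176} = \frac{6940}{11268} = 6940 \cdot \frac{1}{11268} = \frac{1735}{2817}$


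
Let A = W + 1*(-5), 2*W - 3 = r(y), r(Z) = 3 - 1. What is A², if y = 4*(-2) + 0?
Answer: 25/4 ≈ 6.2500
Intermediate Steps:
y = -8 (y = -8 + 0 = -8)
r(Z) = 2
W = 5/2 (W = 3/2 + (½)*2 = 3/2 + 1 = 5/2 ≈ 2.5000)
A = -5/2 (A = 5/2 + 1*(-5) = 5/2 - 5 = -5/2 ≈ -2.5000)
A² = (-5/2)² = 25/4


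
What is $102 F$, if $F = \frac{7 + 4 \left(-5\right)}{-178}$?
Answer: $\frac{663}{89} \approx 7.4494$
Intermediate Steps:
$F = \frac{13}{178}$ ($F = \left(7 - 20\right) \left(- \frac{1}{178}\right) = \left(-13\right) \left(- \frac{1}{178}\right) = \frac{13}{178} \approx 0.073034$)
$102 F = 102 \cdot \frac{13}{178} = \frac{663}{89}$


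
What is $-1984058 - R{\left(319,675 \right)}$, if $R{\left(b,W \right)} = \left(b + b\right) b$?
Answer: $-2187580$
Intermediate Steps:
$R{\left(b,W \right)} = 2 b^{2}$ ($R{\left(b,W \right)} = 2 b b = 2 b^{2}$)
$-1984058 - R{\left(319,675 \right)} = -1984058 - 2 \cdot 319^{2} = -1984058 - 2 \cdot 101761 = -1984058 - 203522 = -2187580$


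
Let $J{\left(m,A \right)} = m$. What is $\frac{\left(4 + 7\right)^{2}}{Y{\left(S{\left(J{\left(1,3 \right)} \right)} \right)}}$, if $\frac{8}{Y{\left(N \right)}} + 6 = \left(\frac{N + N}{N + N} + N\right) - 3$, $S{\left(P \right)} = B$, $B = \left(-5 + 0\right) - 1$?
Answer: $- \frac{847}{4} \approx -211.75$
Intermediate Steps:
$B = -6$ ($B = -5 - 1 = -6$)
$S{\left(P \right)} = -6$
$Y{\left(N \right)} = \frac{8}{-8 + N}$ ($Y{\left(N \right)} = \frac{8}{-6 - \left(3 - N - \frac{N + N}{N + N}\right)} = \frac{8}{-6 - \left(3 - N - \frac{2 N}{2 N}\right)} = \frac{8}{-6 - \left(3 - N - 2 N \frac{1}{2 N}\right)} = \frac{8}{-6 + \left(\left(1 + N\right) - 3\right)} = \frac{8}{-6 + \left(-2 + N\right)} = \frac{8}{-8 + N}$)
$\frac{\left(4 + 7\right)^{2}}{Y{\left(S{\left(J{\left(1,3 \right)} \right)} \right)}} = \frac{\left(4 + 7\right)^{2}}{8 \frac{1}{-8 - 6}} = \frac{11^{2}}{8 \frac{1}{-14}} = \frac{121}{8 \left(- \frac{1}{14}\right)} = \frac{121}{- \frac{4}{7}} = 121 \left(- \frac{7}{4}\right) = - \frac{847}{4}$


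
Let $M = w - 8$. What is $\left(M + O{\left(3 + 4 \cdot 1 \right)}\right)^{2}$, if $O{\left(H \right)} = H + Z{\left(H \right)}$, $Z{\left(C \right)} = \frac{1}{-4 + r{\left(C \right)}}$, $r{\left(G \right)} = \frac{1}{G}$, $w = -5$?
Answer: $\frac{28561}{729} \approx 39.178$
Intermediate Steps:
$M = -13$ ($M = -5 - 8 = -13$)
$Z{\left(C \right)} = \frac{1}{-4 + \frac{1}{C}}$
$O{\left(H \right)} = H - \frac{H}{-1 + 4 H}$
$\left(M + O{\left(3 + 4 \cdot 1 \right)}\right)^{2} = \left(-13 + \left(\left(3 + 4 \cdot 1\right) - \frac{1}{4 - \frac{1}{3 + 4 \cdot 1}}\right)\right)^{2} = \left(-13 + \left(\left(3 + 4\right) - \frac{1}{4 - \frac{1}{3 + 4}}\right)\right)^{2} = \left(-13 + \left(7 - \frac{1}{4 - \frac{1}{7}}\right)\right)^{2} = \left(-13 + \left(7 - \frac{1}{\frac{27}{7}}\right)\right)^{2} = \left(-13 + \left(7 - \frac{7}{27}\right)\right)^{2} = \left(-13 + \frac{182}{27}\right)^{2} = \left(- \frac{169}{27}\right)^{2} = \frac{28561}{729}$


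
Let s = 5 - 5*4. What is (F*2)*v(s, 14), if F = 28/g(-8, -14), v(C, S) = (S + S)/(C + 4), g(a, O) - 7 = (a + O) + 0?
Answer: 1568/165 ≈ 9.5030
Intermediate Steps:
g(a, O) = 7 + O + a (g(a, O) = 7 + ((a + O) + 0) = 7 + ((O + a) + 0) = 7 + (O + a) = 7 + O + a)
s = -15 (s = 5 - 20 = -15)
v(C, S) = 2*S/(4 + C) (v(C, S) = (2*S)/(4 + C) = 2*S/(4 + C))
F = -28/15 (F = 28/(7 - 14 - 8) = 28/(-15) = 28*(-1/15) = -28/15 ≈ -1.8667)
(F*2)*v(s, 14) = (-28/15*2)*(2*14/(4 - 15)) = -112*14/(15*(-11)) = -112*14*(-1)/(15*11) = -56/15*(-28/11) = 1568/165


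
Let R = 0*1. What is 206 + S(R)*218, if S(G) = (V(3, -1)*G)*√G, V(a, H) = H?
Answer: 206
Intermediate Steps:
R = 0
S(G) = -G^(3/2) (S(G) = (-G)*√G = -G^(3/2))
206 + S(R)*218 = 206 - 0^(3/2)*218 = 206 - 1*0*218 = 206 + 0*218 = 206 + 0 = 206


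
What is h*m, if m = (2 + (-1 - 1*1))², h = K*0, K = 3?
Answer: 0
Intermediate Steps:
h = 0 (h = 3*0 = 0)
m = 0 (m = (2 + (-1 - 1))² = (2 - 2)² = 0² = 0)
h*m = 0*0 = 0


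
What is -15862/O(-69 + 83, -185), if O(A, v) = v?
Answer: 15862/185 ≈ 85.740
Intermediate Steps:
-15862/O(-69 + 83, -185) = -15862/(-185) = -15862*(-1/185) = 15862/185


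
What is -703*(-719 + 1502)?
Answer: -550449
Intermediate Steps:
-703*(-719 + 1502) = -703*783 = -550449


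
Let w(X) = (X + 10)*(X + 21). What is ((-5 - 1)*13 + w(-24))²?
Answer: 1296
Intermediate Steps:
w(X) = (10 + X)*(21 + X)
((-5 - 1)*13 + w(-24))² = ((-5 - 1)*13 + (210 + (-24)² + 31*(-24)))² = (-6*13 + (210 + 576 - 744))² = (-78 + 42)² = (-36)² = 1296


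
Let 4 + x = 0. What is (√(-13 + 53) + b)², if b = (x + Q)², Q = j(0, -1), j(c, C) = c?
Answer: 296 + 64*√10 ≈ 498.39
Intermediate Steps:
Q = 0
x = -4 (x = -4 + 0 = -4)
b = 16 (b = (-4 + 0)² = (-4)² = 16)
(√(-13 + 53) + b)² = (√(-13 + 53) + 16)² = (√40 + 16)² = (2*√10 + 16)² = (16 + 2*√10)²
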